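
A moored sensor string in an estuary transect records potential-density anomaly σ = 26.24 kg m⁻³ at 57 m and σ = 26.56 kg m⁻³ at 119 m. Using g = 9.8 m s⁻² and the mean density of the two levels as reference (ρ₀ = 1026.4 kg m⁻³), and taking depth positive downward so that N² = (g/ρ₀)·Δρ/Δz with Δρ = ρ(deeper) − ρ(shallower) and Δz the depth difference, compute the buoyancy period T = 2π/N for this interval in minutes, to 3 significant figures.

Δρ = 1026.56 − 1026.24 = 0.32 kg m⁻³ over Δz = 119 − 57 = 62 m.
N² = (9.8/1026.4) × (0.32/62) = 4.9280 × 10⁻⁵ s⁻².
N = √(4.9280 × 10⁻⁵) = 7.0200 × 10⁻³ rad s⁻¹, so T = 2π/N = 895.04 s = 14.917 min ≈ 14.9 min.
Since Δρ > 0 the layer is stably stratified.

14.9 min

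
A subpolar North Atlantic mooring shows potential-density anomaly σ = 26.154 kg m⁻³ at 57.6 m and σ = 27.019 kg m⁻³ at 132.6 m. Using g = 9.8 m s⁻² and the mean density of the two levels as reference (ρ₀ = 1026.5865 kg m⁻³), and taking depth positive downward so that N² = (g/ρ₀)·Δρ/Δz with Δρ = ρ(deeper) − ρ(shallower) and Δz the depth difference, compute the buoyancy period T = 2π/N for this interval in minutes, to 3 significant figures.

9.98 min

Δρ = 1027.019 − 1026.154 = 0.865 kg m⁻³ over Δz = 132.6 − 57.6 = 75 m.
N² = (9.8/1026.5865) × (0.865/75) = 1.1010 × 10⁻⁴ s⁻².
N = √(1.1010 × 10⁻⁴) = 0.010493 rad s⁻¹, so T = 2π/N = 598.80 s = 9.9800 min ≈ 9.98 min.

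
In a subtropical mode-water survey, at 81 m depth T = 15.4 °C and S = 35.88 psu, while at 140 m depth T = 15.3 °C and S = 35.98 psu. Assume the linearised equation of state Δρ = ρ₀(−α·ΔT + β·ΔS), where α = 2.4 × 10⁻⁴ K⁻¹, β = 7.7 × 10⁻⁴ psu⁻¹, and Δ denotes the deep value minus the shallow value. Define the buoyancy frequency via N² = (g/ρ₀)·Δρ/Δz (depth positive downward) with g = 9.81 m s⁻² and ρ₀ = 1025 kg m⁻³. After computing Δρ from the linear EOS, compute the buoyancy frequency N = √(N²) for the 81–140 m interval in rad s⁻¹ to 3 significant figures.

4.10 × 10⁻³ rad s⁻¹

ΔT = -0.1 K, ΔS = +0.10 psu (deep − shallow).
Δρ/ρ₀ = −αΔT + βΔS = 2.40 × 10⁻⁵ + 7.70 × 10⁻⁵ = 1.01 × 10⁻⁴, so Δρ ≈ 0.1035 kg m⁻³.
N² = (g/ρ₀)·Δρ/Δz = g·(Δρ/ρ₀)/Δz = 9.81 × 1.01 × 10⁻⁴ / 59 = 1.6793 × 10⁻⁵ s⁻².
N = √(1.6793 × 10⁻⁵) = 4.0979 × 10⁻³ rad s⁻¹ ≈ 4.10 × 10⁻³ rad s⁻¹.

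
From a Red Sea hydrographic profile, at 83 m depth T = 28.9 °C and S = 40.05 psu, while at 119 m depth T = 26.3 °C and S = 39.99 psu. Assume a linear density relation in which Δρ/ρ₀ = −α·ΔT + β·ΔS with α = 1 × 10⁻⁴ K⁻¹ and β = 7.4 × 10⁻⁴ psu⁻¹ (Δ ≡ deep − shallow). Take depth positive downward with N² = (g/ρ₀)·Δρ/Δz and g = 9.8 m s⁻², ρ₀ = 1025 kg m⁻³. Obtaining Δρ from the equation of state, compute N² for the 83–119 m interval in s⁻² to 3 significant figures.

5.87 × 10⁻⁵ s⁻²

ΔT = -2.6 K, ΔS = -0.06 psu (deep − shallow).
Δρ/ρ₀ = −αΔT + βΔS = 2.60 × 10⁻⁴ − 4.44 × 10⁻⁵ = 2.156 × 10⁻⁴, so Δρ ≈ 0.2210 kg m⁻³.
N² = (g/ρ₀)·Δρ/Δz = g·(Δρ/ρ₀)/Δz = 9.8 × 2.156 × 10⁻⁴ / 36 = 5.8691 × 10⁻⁵ s⁻² ≈ 5.87 × 10⁻⁵ s⁻².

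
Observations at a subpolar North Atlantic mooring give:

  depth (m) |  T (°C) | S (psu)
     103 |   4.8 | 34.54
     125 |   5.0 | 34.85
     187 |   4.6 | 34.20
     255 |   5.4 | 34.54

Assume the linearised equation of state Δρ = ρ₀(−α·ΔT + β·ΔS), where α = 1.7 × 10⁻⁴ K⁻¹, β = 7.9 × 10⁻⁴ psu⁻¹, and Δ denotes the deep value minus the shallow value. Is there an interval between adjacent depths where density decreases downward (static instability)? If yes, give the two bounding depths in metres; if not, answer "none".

125–187 m

Evaluate Δρ/ρ₀ = −αΔT + βΔS across each adjacent pair:
  103–125 m: −αΔT+βΔS = −(1.7 × 10⁻⁴)(+0.2)+(7.9 × 10⁻⁴)(+0.31) = 2.1 × 10⁻⁴ → stable
  125–187 m: −αΔT+βΔS = −(1.7 × 10⁻⁴)(-0.4)+(7.9 × 10⁻⁴)(-0.65) = -4.5 × 10⁻⁴ → UNSTABLE
  187–255 m: −αΔT+βΔS = −(1.7 × 10⁻⁴)(+0.8)+(7.9 × 10⁻⁴)(+0.34) = 1.3 × 10⁻⁴ → stable
The 125–187 m interval has Δρ < 0: lighter water underlies denser water.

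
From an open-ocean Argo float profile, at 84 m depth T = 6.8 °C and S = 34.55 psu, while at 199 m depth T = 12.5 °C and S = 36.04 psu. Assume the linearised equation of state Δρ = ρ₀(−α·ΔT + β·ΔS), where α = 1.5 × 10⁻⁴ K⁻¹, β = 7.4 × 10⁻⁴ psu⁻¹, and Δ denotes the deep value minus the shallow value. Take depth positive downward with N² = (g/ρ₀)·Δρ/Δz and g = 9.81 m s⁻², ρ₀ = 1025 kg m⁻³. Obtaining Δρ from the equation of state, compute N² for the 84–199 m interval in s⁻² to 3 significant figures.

ΔT = +5.7 K, ΔS = +1.49 psu (deep − shallow).
Δρ/ρ₀ = −αΔT + βΔS = -8.55 × 10⁻⁴ + 1.1026 × 10⁻³ = 2.476 × 10⁻⁴, so Δρ ≈ 0.2538 kg m⁻³.
N² = (g/ρ₀)·Δρ/Δz = g·(Δρ/ρ₀)/Δz = 9.81 × 2.476 × 10⁻⁴ / 115 = 2.1121 × 10⁻⁵ s⁻² ≈ 2.11 × 10⁻⁵ s⁻².

2.11 × 10⁻⁵ s⁻²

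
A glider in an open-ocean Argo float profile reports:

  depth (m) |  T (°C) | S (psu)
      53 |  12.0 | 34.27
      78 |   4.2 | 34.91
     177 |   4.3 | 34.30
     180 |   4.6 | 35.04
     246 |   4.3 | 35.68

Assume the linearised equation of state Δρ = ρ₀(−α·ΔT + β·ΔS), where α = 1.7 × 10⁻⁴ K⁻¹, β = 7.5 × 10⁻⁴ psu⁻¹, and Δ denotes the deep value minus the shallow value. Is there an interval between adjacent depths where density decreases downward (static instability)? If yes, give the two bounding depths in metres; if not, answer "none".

78–177 m

Evaluate Δρ/ρ₀ = −αΔT + βΔS across each adjacent pair:
  53–78 m: −αΔT+βΔS = −(1.7 × 10⁻⁴)(-7.8)+(7.5 × 10⁻⁴)(+0.64) = 1.8 × 10⁻³ → stable
  78–177 m: −αΔT+βΔS = −(1.7 × 10⁻⁴)(+0.1)+(7.5 × 10⁻⁴)(-0.61) = -4.7 × 10⁻⁴ → UNSTABLE
  177–180 m: −αΔT+βΔS = −(1.7 × 10⁻⁴)(+0.3)+(7.5 × 10⁻⁴)(+0.74) = 5.0 × 10⁻⁴ → stable
  180–246 m: −αΔT+βΔS = −(1.7 × 10⁻⁴)(-0.3)+(7.5 × 10⁻⁴)(+0.64) = 5.3 × 10⁻⁴ → stable
The 78–177 m interval has Δρ < 0: lighter water underlies denser water.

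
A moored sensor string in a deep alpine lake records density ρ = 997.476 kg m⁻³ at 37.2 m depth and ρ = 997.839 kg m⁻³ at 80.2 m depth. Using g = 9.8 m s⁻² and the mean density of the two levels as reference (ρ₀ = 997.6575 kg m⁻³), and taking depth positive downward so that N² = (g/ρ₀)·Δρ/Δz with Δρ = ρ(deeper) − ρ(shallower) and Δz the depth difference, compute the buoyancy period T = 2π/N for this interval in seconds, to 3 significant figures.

690 s

Δρ = 997.839 − 997.476 = 0.363 kg m⁻³ over Δz = 80.2 − 37.2 = 43 m.
N² = (9.8/997.6575) × (0.363/43) = 8.2924 × 10⁻⁵ s⁻².
N = √(8.2924 × 10⁻⁵) = 9.1063 × 10⁻³ rad s⁻¹, so T = 2π/N = 689.98 s ≈ 690 s.
N² > 0, so the interval is statically stable.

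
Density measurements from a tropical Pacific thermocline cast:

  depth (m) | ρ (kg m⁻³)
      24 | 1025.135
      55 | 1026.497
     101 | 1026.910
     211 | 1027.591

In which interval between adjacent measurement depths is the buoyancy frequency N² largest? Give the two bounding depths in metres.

Compute the density gradient over each adjacent pair:
  24–55 m: Δρ/Δz = 1.362/31 = 0.044 kg m⁻⁴
  55–101 m: Δρ/Δz = 0.413/46 = 9.0 × 10⁻³ kg m⁻⁴
  101–211 m: Δρ/Δz = 0.681/110 = 6.2 × 10⁻³ kg m⁻⁴
The largest gradient is in the 24–55 m interval — the pycnocline.

24–55 m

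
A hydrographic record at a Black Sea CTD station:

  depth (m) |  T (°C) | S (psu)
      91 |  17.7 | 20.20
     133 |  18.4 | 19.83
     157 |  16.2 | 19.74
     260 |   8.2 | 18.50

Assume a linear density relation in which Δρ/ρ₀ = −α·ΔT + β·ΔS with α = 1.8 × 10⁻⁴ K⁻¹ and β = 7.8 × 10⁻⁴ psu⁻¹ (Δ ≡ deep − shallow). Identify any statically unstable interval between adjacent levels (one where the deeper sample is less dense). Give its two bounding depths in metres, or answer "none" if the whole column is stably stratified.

Evaluate Δρ/ρ₀ = −αΔT + βΔS across each adjacent pair:
  91–133 m: −αΔT+βΔS = −(1.8 × 10⁻⁴)(+0.7)+(7.8 × 10⁻⁴)(-0.37) = -4.1 × 10⁻⁴ → UNSTABLE
  133–157 m: −αΔT+βΔS = −(1.8 × 10⁻⁴)(-2.2)+(7.8 × 10⁻⁴)(-0.09) = 3.3 × 10⁻⁴ → stable
  157–260 m: −αΔT+βΔS = −(1.8 × 10⁻⁴)(-8.0)+(7.8 × 10⁻⁴)(-1.24) = 4.7 × 10⁻⁴ → stable
The 91–133 m interval has Δρ < 0: lighter water underlies denser water.

91–133 m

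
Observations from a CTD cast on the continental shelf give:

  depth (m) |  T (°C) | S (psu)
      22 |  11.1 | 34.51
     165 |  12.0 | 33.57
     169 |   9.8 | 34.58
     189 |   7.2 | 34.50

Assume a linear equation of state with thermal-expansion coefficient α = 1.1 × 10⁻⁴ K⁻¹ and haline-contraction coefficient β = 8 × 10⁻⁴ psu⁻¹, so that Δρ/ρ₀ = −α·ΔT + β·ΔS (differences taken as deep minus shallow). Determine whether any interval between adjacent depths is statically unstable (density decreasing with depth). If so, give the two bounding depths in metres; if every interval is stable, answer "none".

22–165 m

Evaluate Δρ/ρ₀ = −αΔT + βΔS across each adjacent pair:
  22–165 m: −αΔT+βΔS = −(1.1 × 10⁻⁴)(+0.9)+(8 × 10⁻⁴)(-0.94) = -8.5 × 10⁻⁴ → UNSTABLE
  165–169 m: −αΔT+βΔS = −(1.1 × 10⁻⁴)(-2.2)+(8 × 10⁻⁴)(+1.01) = 1.1 × 10⁻³ → stable
  169–189 m: −αΔT+βΔS = −(1.1 × 10⁻⁴)(-2.6)+(8 × 10⁻⁴)(-0.08) = 2.2 × 10⁻⁴ → stable
The 22–165 m interval has Δρ < 0: lighter water underlies denser water.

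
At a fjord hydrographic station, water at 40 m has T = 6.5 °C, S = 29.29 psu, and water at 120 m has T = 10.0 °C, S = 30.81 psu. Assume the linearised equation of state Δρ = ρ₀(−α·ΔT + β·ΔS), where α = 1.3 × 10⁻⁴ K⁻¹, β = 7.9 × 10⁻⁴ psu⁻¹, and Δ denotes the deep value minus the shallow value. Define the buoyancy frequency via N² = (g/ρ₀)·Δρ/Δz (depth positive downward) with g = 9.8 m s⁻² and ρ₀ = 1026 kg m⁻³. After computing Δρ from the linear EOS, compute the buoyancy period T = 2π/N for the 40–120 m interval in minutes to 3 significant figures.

11.0 min

ΔT = +3.5 K, ΔS = +1.52 psu (deep − shallow).
Δρ/ρ₀ = −αΔT + βΔS = -4.55 × 10⁻⁴ + 1.2008 × 10⁻³ = 7.458 × 10⁻⁴, so Δρ ≈ 0.7652 kg m⁻³.
N² = (g/ρ₀)·Δρ/Δz = g·(Δρ/ρ₀)/Δz = 9.8 × 7.458 × 10⁻⁴ / 80 = 9.1361 × 10⁻⁵ s⁻².
N = √(9.1361 × 10⁻⁵) = 9.5583 × 10⁻³ rad s⁻¹ → T = 2π/N = 657.35 s = 10.956 min ≈ 11.0 min.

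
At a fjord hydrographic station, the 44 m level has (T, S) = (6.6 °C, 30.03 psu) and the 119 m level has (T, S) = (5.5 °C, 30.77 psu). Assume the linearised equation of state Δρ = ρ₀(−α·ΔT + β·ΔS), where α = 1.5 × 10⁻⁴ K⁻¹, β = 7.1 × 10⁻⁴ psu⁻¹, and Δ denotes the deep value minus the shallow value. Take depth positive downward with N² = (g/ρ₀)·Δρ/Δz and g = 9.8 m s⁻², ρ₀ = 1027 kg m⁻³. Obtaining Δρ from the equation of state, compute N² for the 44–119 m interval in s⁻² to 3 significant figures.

9.02 × 10⁻⁵ s⁻²

ΔT = -1.1 K, ΔS = +0.74 psu (deep − shallow).
Δρ/ρ₀ = −αΔT + βΔS = 1.65 × 10⁻⁴ + 5.254 × 10⁻⁴ = 6.904 × 10⁻⁴, so Δρ ≈ 0.7090 kg m⁻³.
N² = (g/ρ₀)·Δρ/Δz = g·(Δρ/ρ₀)/Δz = 9.8 × 6.904 × 10⁻⁴ / 75 = 9.0212 × 10⁻⁵ s⁻² ≈ 9.02 × 10⁻⁵ s⁻².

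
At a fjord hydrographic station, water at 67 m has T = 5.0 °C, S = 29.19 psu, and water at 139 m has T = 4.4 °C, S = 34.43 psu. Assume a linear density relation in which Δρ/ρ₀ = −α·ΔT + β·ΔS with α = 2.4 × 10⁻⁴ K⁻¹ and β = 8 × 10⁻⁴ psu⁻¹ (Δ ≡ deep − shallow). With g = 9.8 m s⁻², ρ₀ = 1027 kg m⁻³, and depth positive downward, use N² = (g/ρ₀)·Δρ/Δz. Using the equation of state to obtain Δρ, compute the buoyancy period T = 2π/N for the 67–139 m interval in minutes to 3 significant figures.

4.31 min

ΔT = -0.6 K, ΔS = +5.24 psu (deep − shallow).
Δρ/ρ₀ = −αΔT + βΔS = 1.44 × 10⁻⁴ + 4.192 × 10⁻³ = 4.336 × 10⁻³, so Δρ ≈ 4.453 kg m⁻³.
N² = (g/ρ₀)·Δρ/Δz = g·(Δρ/ρ₀)/Δz = 9.8 × 4.336 × 10⁻³ / 72 = 5.9018 × 10⁻⁴ s⁻².
N = √(5.9018 × 10⁻⁴) = 0.024294 rad s⁻¹ → T = 2π/N = 258.63 s = 4.3105 min ≈ 4.31 min.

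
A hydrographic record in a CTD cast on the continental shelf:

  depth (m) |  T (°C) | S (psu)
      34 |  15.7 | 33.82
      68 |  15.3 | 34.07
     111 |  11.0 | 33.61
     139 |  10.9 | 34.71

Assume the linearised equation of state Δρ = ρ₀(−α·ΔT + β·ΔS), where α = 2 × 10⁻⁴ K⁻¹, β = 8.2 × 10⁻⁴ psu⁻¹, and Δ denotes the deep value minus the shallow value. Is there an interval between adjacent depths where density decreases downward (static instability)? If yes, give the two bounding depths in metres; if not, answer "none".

none

Evaluate Δρ/ρ₀ = −αΔT + βΔS across each adjacent pair:
  34–68 m: −αΔT+βΔS = −(2 × 10⁻⁴)(-0.4)+(8.2 × 10⁻⁴)(+0.25) = 2.8 × 10⁻⁴ → stable
  68–111 m: −αΔT+βΔS = −(2 × 10⁻⁴)(-4.3)+(8.2 × 10⁻⁴)(-0.46) = 4.8 × 10⁻⁴ → stable
  111–139 m: −αΔT+βΔS = −(2 × 10⁻⁴)(-0.1)+(8.2 × 10⁻⁴)(+1.10) = 9.2 × 10⁻⁴ → stable
Every interval has Δρ > 0: the column is stably stratified throughout.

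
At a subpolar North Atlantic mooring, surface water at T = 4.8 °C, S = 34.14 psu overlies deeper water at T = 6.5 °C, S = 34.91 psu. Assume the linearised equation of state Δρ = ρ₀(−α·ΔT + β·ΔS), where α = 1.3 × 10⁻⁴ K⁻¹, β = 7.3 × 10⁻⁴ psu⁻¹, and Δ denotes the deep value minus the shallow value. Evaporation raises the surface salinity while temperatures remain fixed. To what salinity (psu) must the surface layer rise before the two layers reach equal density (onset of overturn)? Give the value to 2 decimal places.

Neutral buoyancy requires −α(T_deep − T_surf) + β(S_deep − S_surf′) = 0.
S_surf′ = S_deep − (α/β)·ΔT = 34.91 − (1.3 × 10⁻⁴/7.3 × 10⁻⁴)·(+1.7) = 34.6073 psu.
Increase required: 34.6073 − 34.14 = 0.4673 psu.

34.61 psu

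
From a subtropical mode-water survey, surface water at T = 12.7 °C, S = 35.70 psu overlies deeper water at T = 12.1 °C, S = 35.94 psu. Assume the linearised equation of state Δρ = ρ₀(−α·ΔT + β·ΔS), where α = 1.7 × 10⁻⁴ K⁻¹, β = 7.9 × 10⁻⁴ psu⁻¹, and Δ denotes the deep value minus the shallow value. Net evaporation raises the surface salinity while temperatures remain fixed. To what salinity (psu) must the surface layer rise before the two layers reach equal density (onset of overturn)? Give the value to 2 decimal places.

36.07 psu

Neutral buoyancy requires −α(T_deep − T_surf) + β(S_deep − S_surf′) = 0.
S_surf′ = S_deep − (α/β)·ΔT = 35.94 − (1.7 × 10⁻⁴/7.9 × 10⁻⁴)·(-0.6) = 36.0691 psu.
Increase required: 36.0691 − 35.70 = 0.3691 psu.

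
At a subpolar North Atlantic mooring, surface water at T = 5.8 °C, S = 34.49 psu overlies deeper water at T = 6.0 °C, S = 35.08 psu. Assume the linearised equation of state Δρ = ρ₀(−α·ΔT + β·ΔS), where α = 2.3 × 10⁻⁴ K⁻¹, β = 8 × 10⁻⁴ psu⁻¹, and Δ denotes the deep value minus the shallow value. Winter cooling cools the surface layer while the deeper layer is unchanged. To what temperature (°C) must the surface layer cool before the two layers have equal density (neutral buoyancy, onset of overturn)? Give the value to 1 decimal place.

3.9 °C

Neutral buoyancy requires Δρ = 0, i.e. −α(T_deep − T_surf′) + β(S_deep − S_surf) = 0.
T_surf′ = T_deep − (β/α)·ΔS = 6.0 − (8 × 10⁻⁴/2.3 × 10⁻⁴)·(+0.59) = 3.948 °C.
Cooling required: 5.8 − (3.948) = 1.852 °C.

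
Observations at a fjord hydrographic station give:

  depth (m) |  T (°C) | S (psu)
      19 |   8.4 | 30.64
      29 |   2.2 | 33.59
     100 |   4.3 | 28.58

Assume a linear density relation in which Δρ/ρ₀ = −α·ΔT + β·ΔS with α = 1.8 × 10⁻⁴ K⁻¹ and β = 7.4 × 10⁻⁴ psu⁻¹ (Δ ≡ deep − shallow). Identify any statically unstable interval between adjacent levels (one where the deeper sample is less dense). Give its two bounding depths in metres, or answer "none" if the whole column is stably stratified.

Evaluate Δρ/ρ₀ = −αΔT + βΔS across each adjacent pair:
  19–29 m: −αΔT+βΔS = −(1.8 × 10⁻⁴)(-6.2)+(7.4 × 10⁻⁴)(+2.95) = 3.3 × 10⁻³ → stable
  29–100 m: −αΔT+βΔS = −(1.8 × 10⁻⁴)(+2.1)+(7.4 × 10⁻⁴)(-5.01) = -4.1 × 10⁻³ → UNSTABLE
The 29–100 m interval has Δρ < 0: lighter water underlies denser water.

29–100 m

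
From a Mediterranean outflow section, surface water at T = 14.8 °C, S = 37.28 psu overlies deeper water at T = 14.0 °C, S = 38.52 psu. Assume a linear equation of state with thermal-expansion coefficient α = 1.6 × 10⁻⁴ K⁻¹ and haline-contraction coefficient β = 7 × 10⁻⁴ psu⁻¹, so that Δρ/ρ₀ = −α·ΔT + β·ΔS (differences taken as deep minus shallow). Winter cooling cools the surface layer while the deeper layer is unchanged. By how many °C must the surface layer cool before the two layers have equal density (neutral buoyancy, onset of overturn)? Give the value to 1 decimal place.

Neutral buoyancy requires Δρ = 0, i.e. −α(T_deep − T_surf′) + β(S_deep − S_surf) = 0.
T_surf′ = T_deep − (β/α)·ΔS = 14.0 − (7 × 10⁻⁴/1.6 × 10⁻⁴)·(+1.24) = 8.575 °C.
Cooling required: 14.8 − (8.575) = 6.225 °C.

6.2 °C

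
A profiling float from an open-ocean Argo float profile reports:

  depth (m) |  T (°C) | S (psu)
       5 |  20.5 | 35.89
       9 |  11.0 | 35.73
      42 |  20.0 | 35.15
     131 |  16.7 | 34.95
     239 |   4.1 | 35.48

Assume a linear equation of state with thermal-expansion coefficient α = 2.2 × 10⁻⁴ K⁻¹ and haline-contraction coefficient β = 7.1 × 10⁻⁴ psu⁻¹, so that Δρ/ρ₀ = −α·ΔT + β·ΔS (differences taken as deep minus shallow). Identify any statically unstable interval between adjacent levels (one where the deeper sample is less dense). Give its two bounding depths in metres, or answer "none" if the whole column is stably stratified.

9–42 m

Evaluate Δρ/ρ₀ = −αΔT + βΔS across each adjacent pair:
  5–9 m: −αΔT+βΔS = −(2.2 × 10⁻⁴)(-9.5)+(7.1 × 10⁻⁴)(-0.16) = 2.0 × 10⁻³ → stable
  9–42 m: −αΔT+βΔS = −(2.2 × 10⁻⁴)(+9.0)+(7.1 × 10⁻⁴)(-0.58) = -2.4 × 10⁻³ → UNSTABLE
  42–131 m: −αΔT+βΔS = −(2.2 × 10⁻⁴)(-3.3)+(7.1 × 10⁻⁴)(-0.20) = 5.8 × 10⁻⁴ → stable
  131–239 m: −αΔT+βΔS = −(2.2 × 10⁻⁴)(-12.6)+(7.1 × 10⁻⁴)(+0.53) = 3.1 × 10⁻³ → stable
The 9–42 m interval has Δρ < 0: lighter water underlies denser water.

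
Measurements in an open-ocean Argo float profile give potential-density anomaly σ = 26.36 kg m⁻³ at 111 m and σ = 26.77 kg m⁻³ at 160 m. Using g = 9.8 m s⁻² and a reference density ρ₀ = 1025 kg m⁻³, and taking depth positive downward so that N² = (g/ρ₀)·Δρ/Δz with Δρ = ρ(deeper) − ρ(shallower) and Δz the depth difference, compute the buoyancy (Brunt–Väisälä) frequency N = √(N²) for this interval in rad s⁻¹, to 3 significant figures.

Δρ = 1026.77 − 1026.36 = 0.41 kg m⁻³ over Δz = 160 − 111 = 49 m.
N² = (9.8/1025) × (0.41/49) = 8.0000 × 10⁻⁵ s⁻².
N = √(8.0000 × 10⁻⁵) = 8.9443 × 10⁻³ rad s⁻¹ ≈ 8.94 × 10⁻³ rad s⁻¹.

8.94 × 10⁻³ rad s⁻¹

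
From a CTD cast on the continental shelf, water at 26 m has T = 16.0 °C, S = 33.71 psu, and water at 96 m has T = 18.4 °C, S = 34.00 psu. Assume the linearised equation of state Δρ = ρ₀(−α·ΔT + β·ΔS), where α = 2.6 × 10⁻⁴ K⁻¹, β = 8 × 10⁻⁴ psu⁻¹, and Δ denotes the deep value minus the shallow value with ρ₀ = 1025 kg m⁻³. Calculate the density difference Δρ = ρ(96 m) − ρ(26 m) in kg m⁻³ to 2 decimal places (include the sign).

ΔT = +2.4 K, ΔS = +0.29 psu (deep − shallow).
Δρ/ρ₀ = −(2.6 × 10⁻⁴)(+2.4) + (8 × 10⁻⁴)(+0.29) = -3.92 × 10⁻⁴.
Δρ = 1025 × (-3.92 × 10⁻⁴) = -0.40 kg m⁻³.
Negative Δρ: lighter below, statically unstable.

-0.40 kg m⁻³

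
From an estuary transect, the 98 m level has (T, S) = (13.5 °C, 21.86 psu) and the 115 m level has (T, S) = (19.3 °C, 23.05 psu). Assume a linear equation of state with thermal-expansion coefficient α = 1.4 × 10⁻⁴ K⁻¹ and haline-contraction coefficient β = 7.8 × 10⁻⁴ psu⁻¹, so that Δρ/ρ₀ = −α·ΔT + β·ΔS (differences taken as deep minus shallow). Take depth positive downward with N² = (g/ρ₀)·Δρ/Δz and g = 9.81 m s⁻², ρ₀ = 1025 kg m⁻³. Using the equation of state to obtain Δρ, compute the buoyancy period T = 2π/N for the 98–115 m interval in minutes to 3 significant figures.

ΔT = +5.8 K, ΔS = +1.19 psu (deep − shallow).
Δρ/ρ₀ = −αΔT + βΔS = -8.12 × 10⁻⁴ + 9.282 × 10⁻⁴ = 1.162 × 10⁻⁴, so Δρ ≈ 0.1191 kg m⁻³.
N² = (g/ρ₀)·Δρ/Δz = g·(Δρ/ρ₀)/Δz = 9.81 × 1.162 × 10⁻⁴ / 17 = 6.7054 × 10⁻⁵ s⁻².
N = √(6.7054 × 10⁻⁵) = 8.1887 × 10⁻³ rad s⁻¹ → T = 2π/N = 767.30 s = 12.788 min ≈ 12.8 min.

12.8 min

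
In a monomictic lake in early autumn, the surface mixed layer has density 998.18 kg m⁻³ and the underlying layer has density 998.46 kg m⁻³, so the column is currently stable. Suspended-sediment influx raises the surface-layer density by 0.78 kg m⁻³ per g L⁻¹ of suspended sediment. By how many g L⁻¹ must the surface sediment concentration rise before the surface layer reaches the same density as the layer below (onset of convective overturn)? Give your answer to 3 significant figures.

0.359 g L⁻¹

Density deficit of the surface layer: 998.46 − 998.18 = 0.28 kg m⁻³.
Required change = 0.28 / 0.78 = 0.359 g L⁻¹.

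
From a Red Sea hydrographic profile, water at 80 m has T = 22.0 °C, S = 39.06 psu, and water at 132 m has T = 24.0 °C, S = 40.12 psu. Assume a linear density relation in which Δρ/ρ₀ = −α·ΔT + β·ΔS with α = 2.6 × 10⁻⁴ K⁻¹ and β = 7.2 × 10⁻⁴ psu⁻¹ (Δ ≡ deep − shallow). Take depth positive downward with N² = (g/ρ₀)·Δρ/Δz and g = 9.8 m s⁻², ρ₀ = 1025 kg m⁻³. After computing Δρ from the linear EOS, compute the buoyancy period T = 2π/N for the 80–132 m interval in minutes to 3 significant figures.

15.5 min

ΔT = +2.0 K, ΔS = +1.06 psu (deep − shallow).
Δρ/ρ₀ = −αΔT + βΔS = -5.20 × 10⁻⁴ + 7.632 × 10⁻⁴ = 2.432 × 10⁻⁴, so Δρ ≈ 0.2493 kg m⁻³.
N² = (g/ρ₀)·Δρ/Δz = g·(Δρ/ρ₀)/Δz = 9.8 × 2.432 × 10⁻⁴ / 52 = 4.5834 × 10⁻⁵ s⁻².
N = √(4.5834 × 10⁻⁵) = 6.7701 × 10⁻³ rad s⁻¹ → T = 2π/N = 928.08 s = 15.468 min ≈ 15.5 min.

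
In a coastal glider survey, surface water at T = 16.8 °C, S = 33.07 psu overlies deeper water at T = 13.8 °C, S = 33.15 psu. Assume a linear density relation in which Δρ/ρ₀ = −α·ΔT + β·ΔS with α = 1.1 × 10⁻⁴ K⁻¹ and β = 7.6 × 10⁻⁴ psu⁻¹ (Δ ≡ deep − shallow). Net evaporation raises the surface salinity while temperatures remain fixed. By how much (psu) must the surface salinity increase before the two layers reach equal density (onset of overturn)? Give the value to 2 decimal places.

0.51 psu

Neutral buoyancy requires −α(T_deep − T_surf) + β(S_deep − S_surf′) = 0.
S_surf′ = S_deep − (α/β)·ΔT = 33.15 − (1.1 × 10⁻⁴/7.6 × 10⁻⁴)·(-3.0) = 33.5842 psu.
Increase required: 33.5842 − 33.07 = 0.5142 psu.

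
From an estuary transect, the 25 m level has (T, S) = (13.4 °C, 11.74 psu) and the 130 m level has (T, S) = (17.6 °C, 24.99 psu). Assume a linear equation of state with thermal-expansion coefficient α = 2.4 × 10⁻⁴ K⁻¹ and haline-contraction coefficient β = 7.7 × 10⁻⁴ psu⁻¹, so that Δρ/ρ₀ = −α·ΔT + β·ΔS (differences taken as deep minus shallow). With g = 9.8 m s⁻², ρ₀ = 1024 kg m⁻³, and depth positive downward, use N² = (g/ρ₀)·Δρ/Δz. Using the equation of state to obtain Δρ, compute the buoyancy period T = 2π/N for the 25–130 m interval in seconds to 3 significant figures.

214 s

ΔT = +4.2 K, ΔS = +13.25 psu (deep − shallow).
Δρ/ρ₀ = −αΔT + βΔS = -1.008 × 10⁻³ + 0.0102025 = 9.1945 × 10⁻³, so Δρ ≈ 9.415 kg m⁻³.
N² = (g/ρ₀)·Δρ/Δz = g·(Δρ/ρ₀)/Δz = 9.8 × 9.1945 × 10⁻³ / 105 = 8.5815 × 10⁻⁴ s⁻².
N = √(8.5815 × 10⁻⁴) = 0.029294 rad s⁻¹ → T = 2π/N = 214.49 s ≈ 214 s.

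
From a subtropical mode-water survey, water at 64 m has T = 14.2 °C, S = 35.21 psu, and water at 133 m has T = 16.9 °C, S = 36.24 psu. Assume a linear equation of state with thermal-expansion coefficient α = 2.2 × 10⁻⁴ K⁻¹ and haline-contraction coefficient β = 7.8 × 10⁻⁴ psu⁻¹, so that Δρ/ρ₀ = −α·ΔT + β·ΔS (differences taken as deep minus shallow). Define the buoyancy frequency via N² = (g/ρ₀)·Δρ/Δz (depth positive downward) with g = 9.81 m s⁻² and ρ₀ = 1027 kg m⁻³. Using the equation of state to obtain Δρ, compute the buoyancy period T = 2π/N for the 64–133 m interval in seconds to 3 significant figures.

ΔT = +2.7 K, ΔS = +1.03 psu (deep − shallow).
Δρ/ρ₀ = −αΔT + βΔS = -5.94 × 10⁻⁴ + 8.034 × 10⁻⁴ = 2.094 × 10⁻⁴, so Δρ ≈ 0.2151 kg m⁻³.
N² = (g/ρ₀)·Δρ/Δz = g·(Δρ/ρ₀)/Δz = 9.81 × 2.094 × 10⁻⁴ / 69 = 2.9771 × 10⁻⁵ s⁻².
N = √(2.9771 × 10⁻⁵) = 5.4563 × 10⁻³ rad s⁻¹ → T = 2π/N = 1.1515 × 10³ s ≈ 1.15 × 10³ s.

1.15 × 10³ s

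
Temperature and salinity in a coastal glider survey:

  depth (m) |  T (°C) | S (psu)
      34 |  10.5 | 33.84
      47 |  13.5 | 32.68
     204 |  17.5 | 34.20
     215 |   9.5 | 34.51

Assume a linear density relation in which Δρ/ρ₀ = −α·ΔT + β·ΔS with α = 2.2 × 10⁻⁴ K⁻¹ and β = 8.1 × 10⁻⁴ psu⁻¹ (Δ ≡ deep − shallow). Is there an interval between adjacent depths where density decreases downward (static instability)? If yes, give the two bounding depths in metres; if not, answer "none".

34–47 m

Evaluate Δρ/ρ₀ = −αΔT + βΔS across each adjacent pair:
  34–47 m: −αΔT+βΔS = −(2.2 × 10⁻⁴)(+3.0)+(8.1 × 10⁻⁴)(-1.16) = -1.6 × 10⁻³ → UNSTABLE
  47–204 m: −αΔT+βΔS = −(2.2 × 10⁻⁴)(+4.0)+(8.1 × 10⁻⁴)(+1.52) = 3.5 × 10⁻⁴ → stable
  204–215 m: −αΔT+βΔS = −(2.2 × 10⁻⁴)(-8.0)+(8.1 × 10⁻⁴)(+0.31) = 2.0 × 10⁻³ → stable
The 34–47 m interval has Δρ < 0: lighter water underlies denser water.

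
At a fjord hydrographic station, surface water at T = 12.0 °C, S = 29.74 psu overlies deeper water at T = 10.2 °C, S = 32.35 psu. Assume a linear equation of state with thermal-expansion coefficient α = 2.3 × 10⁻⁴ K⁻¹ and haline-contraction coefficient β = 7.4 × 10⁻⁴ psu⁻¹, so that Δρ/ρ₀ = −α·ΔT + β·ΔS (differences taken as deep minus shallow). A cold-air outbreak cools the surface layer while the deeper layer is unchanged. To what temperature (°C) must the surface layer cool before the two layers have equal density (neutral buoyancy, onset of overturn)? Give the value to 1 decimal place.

Neutral buoyancy requires Δρ = 0, i.e. −α(T_deep − T_surf′) + β(S_deep − S_surf) = 0.
T_surf′ = T_deep − (β/α)·ΔS = 10.2 − (7.4 × 10⁻⁴/2.3 × 10⁻⁴)·(+2.61) = 1.803 °C.
Cooling required: 12.0 − (1.803) = 10.197 °C.

1.8 °C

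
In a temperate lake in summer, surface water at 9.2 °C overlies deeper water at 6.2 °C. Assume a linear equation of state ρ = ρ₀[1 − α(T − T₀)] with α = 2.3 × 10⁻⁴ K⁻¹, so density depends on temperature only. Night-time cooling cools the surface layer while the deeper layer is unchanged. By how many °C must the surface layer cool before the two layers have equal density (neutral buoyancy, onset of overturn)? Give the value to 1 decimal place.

With temperature the only control, equal density requires T_surf′ = T_deep.
T_surf′ = 6.2 °C.
Cooling required: 9.2 − 6.2 = 3.0 °C.

3.0 °C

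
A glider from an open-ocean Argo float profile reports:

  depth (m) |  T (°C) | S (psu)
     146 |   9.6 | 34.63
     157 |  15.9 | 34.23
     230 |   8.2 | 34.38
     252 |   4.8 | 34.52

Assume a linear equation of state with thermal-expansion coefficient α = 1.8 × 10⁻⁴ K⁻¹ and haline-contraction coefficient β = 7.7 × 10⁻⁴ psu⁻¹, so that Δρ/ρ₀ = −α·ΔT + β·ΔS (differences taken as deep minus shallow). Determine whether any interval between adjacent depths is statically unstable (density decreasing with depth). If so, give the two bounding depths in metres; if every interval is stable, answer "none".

146–157 m

Evaluate Δρ/ρ₀ = −αΔT + βΔS across each adjacent pair:
  146–157 m: −αΔT+βΔS = −(1.8 × 10⁻⁴)(+6.3)+(7.7 × 10⁻⁴)(-0.40) = -1.4 × 10⁻³ → UNSTABLE
  157–230 m: −αΔT+βΔS = −(1.8 × 10⁻⁴)(-7.7)+(7.7 × 10⁻⁴)(+0.15) = 1.5 × 10⁻³ → stable
  230–252 m: −αΔT+βΔS = −(1.8 × 10⁻⁴)(-3.4)+(7.7 × 10⁻⁴)(+0.14) = 7.2 × 10⁻⁴ → stable
The 146–157 m interval has Δρ < 0: lighter water underlies denser water.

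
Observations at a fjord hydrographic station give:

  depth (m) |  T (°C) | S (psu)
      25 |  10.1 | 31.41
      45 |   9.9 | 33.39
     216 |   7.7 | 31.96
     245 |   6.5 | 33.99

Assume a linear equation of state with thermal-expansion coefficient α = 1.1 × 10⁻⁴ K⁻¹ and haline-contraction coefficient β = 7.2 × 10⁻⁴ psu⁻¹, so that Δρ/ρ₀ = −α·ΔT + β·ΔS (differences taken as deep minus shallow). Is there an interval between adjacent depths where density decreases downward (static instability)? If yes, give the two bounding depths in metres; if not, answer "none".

Evaluate Δρ/ρ₀ = −αΔT + βΔS across each adjacent pair:
  25–45 m: −αΔT+βΔS = −(1.1 × 10⁻⁴)(-0.2)+(7.2 × 10⁻⁴)(+1.98) = 1.4 × 10⁻³ → stable
  45–216 m: −αΔT+βΔS = −(1.1 × 10⁻⁴)(-2.2)+(7.2 × 10⁻⁴)(-1.43) = -7.9 × 10⁻⁴ → UNSTABLE
  216–245 m: −αΔT+βΔS = −(1.1 × 10⁻⁴)(-1.2)+(7.2 × 10⁻⁴)(+2.03) = 1.6 × 10⁻³ → stable
The 45–216 m interval has Δρ < 0: lighter water underlies denser water.

45–216 m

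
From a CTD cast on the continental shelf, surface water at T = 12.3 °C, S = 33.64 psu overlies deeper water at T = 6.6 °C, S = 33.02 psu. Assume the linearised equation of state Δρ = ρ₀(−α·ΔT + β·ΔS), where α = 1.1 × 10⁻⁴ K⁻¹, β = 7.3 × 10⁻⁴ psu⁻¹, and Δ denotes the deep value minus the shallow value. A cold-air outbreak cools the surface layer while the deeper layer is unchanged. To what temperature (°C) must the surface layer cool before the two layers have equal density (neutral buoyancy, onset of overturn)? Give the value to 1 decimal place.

Neutral buoyancy requires Δρ = 0, i.e. −α(T_deep − T_surf′) + β(S_deep − S_surf) = 0.
T_surf′ = T_deep − (β/α)·ΔS = 6.6 − (7.3 × 10⁻⁴/1.1 × 10⁻⁴)·(-0.62) = 10.715 °C.
Cooling required: 12.3 − (10.715) = 1.585 °C.

10.7 °C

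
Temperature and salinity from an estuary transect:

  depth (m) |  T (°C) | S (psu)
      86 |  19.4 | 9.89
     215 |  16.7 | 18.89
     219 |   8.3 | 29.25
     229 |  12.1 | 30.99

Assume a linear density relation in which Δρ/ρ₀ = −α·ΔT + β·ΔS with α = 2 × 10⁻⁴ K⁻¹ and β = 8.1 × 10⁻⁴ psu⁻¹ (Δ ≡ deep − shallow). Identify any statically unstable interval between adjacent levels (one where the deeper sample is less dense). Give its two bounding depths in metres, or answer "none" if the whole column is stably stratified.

none

Evaluate Δρ/ρ₀ = −αΔT + βΔS across each adjacent pair:
  86–215 m: −αΔT+βΔS = −(2 × 10⁻⁴)(-2.7)+(8.1 × 10⁻⁴)(+9.00) = 7.8 × 10⁻³ → stable
  215–219 m: −αΔT+βΔS = −(2 × 10⁻⁴)(-8.4)+(8.1 × 10⁻⁴)(+10.36) = 0.010 → stable
  219–229 m: −αΔT+βΔS = −(2 × 10⁻⁴)(+3.8)+(8.1 × 10⁻⁴)(+1.74) = 6.5 × 10⁻⁴ → stable
Every interval has Δρ > 0: the column is stably stratified throughout.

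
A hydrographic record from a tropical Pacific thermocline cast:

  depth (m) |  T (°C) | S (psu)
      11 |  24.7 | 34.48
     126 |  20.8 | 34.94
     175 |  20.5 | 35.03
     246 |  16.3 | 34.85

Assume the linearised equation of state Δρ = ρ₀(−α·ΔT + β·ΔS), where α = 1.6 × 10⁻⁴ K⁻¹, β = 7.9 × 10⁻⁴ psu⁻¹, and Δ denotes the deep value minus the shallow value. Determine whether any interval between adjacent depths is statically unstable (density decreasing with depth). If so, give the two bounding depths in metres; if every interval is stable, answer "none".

Evaluate Δρ/ρ₀ = −αΔT + βΔS across each adjacent pair:
  11–126 m: −αΔT+βΔS = −(1.6 × 10⁻⁴)(-3.9)+(7.9 × 10⁻⁴)(+0.46) = 9.9 × 10⁻⁴ → stable
  126–175 m: −αΔT+βΔS = −(1.6 × 10⁻⁴)(-0.3)+(7.9 × 10⁻⁴)(+0.09) = 1.2 × 10⁻⁴ → stable
  175–246 m: −αΔT+βΔS = −(1.6 × 10⁻⁴)(-4.2)+(7.9 × 10⁻⁴)(-0.18) = 5.3 × 10⁻⁴ → stable
Every interval has Δρ > 0: the column is stably stratified throughout.

none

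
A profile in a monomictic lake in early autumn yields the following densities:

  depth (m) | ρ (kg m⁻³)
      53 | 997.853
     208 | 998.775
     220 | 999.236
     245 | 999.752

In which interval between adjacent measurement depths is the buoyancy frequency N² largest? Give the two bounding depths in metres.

208–220 m

Compute the density gradient over each adjacent pair:
  53–208 m: Δρ/Δz = 0.922/155 = 5.9 × 10⁻³ kg m⁻⁴
  208–220 m: Δρ/Δz = 0.461/12 = 0.038 kg m⁻⁴
  220–245 m: Δρ/Δz = 0.516/25 = 0.021 kg m⁻⁴
The largest gradient is in the 208–220 m interval — the pycnocline.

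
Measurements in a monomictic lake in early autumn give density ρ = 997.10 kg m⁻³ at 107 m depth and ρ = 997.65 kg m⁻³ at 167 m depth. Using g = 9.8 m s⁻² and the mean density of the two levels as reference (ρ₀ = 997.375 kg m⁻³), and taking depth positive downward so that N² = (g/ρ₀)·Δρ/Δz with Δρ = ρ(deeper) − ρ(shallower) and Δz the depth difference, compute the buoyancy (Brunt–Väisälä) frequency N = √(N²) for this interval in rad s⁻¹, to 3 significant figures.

Δρ = 997.65 − 997.10 = 0.55 kg m⁻³ over Δz = 167 − 107 = 60 m.
N² = (9.8/997.375) × (0.55/60) = 9.0070 × 10⁻⁵ s⁻².
N = √(9.0070 × 10⁻⁵) = 9.4905 × 10⁻³ rad s⁻¹ ≈ 9.49 × 10⁻³ rad s⁻¹.

9.49 × 10⁻³ rad s⁻¹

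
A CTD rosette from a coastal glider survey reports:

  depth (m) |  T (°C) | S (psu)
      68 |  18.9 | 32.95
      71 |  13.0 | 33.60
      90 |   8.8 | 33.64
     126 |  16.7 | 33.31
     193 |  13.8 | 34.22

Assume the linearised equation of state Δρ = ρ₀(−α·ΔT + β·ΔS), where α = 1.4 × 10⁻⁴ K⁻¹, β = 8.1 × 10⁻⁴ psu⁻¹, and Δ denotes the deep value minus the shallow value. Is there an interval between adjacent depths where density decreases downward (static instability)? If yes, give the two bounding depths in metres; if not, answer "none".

90–126 m

Evaluate Δρ/ρ₀ = −αΔT + βΔS across each adjacent pair:
  68–71 m: −αΔT+βΔS = −(1.4 × 10⁻⁴)(-5.9)+(8.1 × 10⁻⁴)(+0.65) = 1.4 × 10⁻³ → stable
  71–90 m: −αΔT+βΔS = −(1.4 × 10⁻⁴)(-4.2)+(8.1 × 10⁻⁴)(+0.04) = 6.2 × 10⁻⁴ → stable
  90–126 m: −αΔT+βΔS = −(1.4 × 10⁻⁴)(+7.9)+(8.1 × 10⁻⁴)(-0.33) = -1.4 × 10⁻³ → UNSTABLE
  126–193 m: −αΔT+βΔS = −(1.4 × 10⁻⁴)(-2.9)+(8.1 × 10⁻⁴)(+0.91) = 1.1 × 10⁻³ → stable
The 90–126 m interval has Δρ < 0: lighter water underlies denser water.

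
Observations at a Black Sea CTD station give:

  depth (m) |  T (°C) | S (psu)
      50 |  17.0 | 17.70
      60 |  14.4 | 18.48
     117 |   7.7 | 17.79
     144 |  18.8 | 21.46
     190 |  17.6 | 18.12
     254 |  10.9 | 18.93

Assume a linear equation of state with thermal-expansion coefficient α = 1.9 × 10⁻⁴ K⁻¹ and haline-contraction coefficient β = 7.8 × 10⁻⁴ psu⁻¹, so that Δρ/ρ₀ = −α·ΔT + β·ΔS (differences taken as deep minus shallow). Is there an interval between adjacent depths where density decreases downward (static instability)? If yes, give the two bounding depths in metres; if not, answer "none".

144–190 m

Evaluate Δρ/ρ₀ = −αΔT + βΔS across each adjacent pair:
  50–60 m: −αΔT+βΔS = −(1.9 × 10⁻⁴)(-2.6)+(7.8 × 10⁻⁴)(+0.78) = 1.1 × 10⁻³ → stable
  60–117 m: −αΔT+βΔS = −(1.9 × 10⁻⁴)(-6.7)+(7.8 × 10⁻⁴)(-0.69) = 7.3 × 10⁻⁴ → stable
  117–144 m: −αΔT+βΔS = −(1.9 × 10⁻⁴)(+11.1)+(7.8 × 10⁻⁴)(+3.67) = 7.5 × 10⁻⁴ → stable
  144–190 m: −αΔT+βΔS = −(1.9 × 10⁻⁴)(-1.2)+(7.8 × 10⁻⁴)(-3.34) = -2.4 × 10⁻³ → UNSTABLE
  190–254 m: −αΔT+βΔS = −(1.9 × 10⁻⁴)(-6.7)+(7.8 × 10⁻⁴)(+0.81) = 1.9 × 10⁻³ → stable
The 144–190 m interval has Δρ < 0: lighter water underlies denser water.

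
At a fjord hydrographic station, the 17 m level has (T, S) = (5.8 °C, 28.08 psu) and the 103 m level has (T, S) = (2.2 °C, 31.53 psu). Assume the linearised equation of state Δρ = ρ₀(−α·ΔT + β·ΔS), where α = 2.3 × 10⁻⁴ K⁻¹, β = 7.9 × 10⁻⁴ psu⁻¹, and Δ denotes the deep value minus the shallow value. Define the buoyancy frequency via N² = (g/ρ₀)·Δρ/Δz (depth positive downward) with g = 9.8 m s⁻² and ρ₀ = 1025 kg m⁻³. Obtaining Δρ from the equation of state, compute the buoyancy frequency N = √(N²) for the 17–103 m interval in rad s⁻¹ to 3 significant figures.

0.0201 rad s⁻¹

ΔT = -3.6 K, ΔS = +3.45 psu (deep − shallow).
Δρ/ρ₀ = −αΔT + βΔS = 8.28 × 10⁻⁴ + 2.7255 × 10⁻³ = 3.5535 × 10⁻³, so Δρ ≈ 3.642 kg m⁻³.
N² = (g/ρ₀)·Δρ/Δz = g·(Δρ/ρ₀)/Δz = 9.8 × 3.5535 × 10⁻³ / 86 = 4.0493 × 10⁻⁴ s⁻².
N = √(4.0493 × 10⁻⁴) = 0.020123 rad s⁻¹ ≈ 0.0201 rad s⁻¹.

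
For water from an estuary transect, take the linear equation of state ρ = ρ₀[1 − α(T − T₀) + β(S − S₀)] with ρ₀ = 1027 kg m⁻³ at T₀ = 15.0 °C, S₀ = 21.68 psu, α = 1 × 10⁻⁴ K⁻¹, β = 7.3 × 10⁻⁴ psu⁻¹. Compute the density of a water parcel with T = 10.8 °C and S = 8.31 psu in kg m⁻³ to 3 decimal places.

1017.408 kg m⁻³

T − T₀ = -4.2 K, S − S₀ = -13.37 psu.
Bracket = 1 − α·(-4.2) + β·(-13.37) = 1 + (-9.3401 × 10⁻³) = 0.9906599.
ρ = 1027 × 0.9906599 = 1017.408 kg m⁻³.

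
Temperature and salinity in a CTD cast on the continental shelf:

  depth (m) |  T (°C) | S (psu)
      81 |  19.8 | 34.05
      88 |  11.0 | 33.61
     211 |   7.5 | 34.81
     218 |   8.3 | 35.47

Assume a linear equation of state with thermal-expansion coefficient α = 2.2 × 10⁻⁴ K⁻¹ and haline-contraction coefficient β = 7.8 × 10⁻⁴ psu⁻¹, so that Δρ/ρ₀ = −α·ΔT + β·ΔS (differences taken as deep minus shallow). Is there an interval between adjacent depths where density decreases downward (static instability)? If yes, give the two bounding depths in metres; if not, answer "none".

none

Evaluate Δρ/ρ₀ = −αΔT + βΔS across each adjacent pair:
  81–88 m: −αΔT+βΔS = −(2.2 × 10⁻⁴)(-8.8)+(7.8 × 10⁻⁴)(-0.44) = 1.6 × 10⁻³ → stable
  88–211 m: −αΔT+βΔS = −(2.2 × 10⁻⁴)(-3.5)+(7.8 × 10⁻⁴)(+1.20) = 1.7 × 10⁻³ → stable
  211–218 m: −αΔT+βΔS = −(2.2 × 10⁻⁴)(+0.8)+(7.8 × 10⁻⁴)(+0.66) = 3.4 × 10⁻⁴ → stable
Every interval has Δρ > 0: the column is stably stratified throughout.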